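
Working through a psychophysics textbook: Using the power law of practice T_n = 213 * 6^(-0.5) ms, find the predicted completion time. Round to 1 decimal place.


T_n = 213 * 6^(-0.5)
6^(-0.5) = 0.408248
T_n = 213 * 0.408248
= 87.0 ms


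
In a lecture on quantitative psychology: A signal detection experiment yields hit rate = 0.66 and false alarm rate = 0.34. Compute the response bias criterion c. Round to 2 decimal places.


c = -0.5 * (z(HR) + z(FAR))
z(0.66) = 0.4125
z(0.34) = -0.4125
c = -0.5 * (0.4125 + -0.4125)
= -0.5 * 0.0
= 0.00


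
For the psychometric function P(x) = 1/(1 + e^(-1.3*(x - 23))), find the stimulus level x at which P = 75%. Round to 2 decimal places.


At P = 0.75: 0.75 = 1/(1 + e^(-k*(x-x0)))
Solving: e^(-k*(x-x0)) = 1/3
x = x0 + ln(3)/k
ln(3) = 1.0986
x = 23 + 1.0986/1.3
= 23 + 0.8451
= 23.85


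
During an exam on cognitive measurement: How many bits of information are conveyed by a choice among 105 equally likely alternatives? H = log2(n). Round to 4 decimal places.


H = log2(n)
H = log2(105)
= 6.7142


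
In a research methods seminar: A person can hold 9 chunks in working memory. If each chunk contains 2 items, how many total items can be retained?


Total items = chunks * items_per_chunk
= 9 * 2
= 18


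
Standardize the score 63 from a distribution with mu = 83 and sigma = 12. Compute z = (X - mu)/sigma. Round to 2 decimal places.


z = (X - mu) / sigma
= (63 - 83) / 12
= -20 / 12
= -1.67


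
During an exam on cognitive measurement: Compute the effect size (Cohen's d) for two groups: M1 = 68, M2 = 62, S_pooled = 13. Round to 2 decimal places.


Cohen's d = (M1 - M2) / S_pooled
= (68 - 62) / 13
= 6 / 13
= 0.46


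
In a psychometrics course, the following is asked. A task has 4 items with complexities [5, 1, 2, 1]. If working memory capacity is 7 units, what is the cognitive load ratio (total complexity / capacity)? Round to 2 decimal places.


Total complexity = 5 + 1 + 2 + 1 = 9
Load = total / capacity = 9 / 7
= 1.29


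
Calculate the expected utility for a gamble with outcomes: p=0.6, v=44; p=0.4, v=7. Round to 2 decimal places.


EU = sum(p_i * v_i)
0.6 * 44 = 26.4
0.4 * 7 = 2.8
EU = 26.4 + 2.8
= 29.20


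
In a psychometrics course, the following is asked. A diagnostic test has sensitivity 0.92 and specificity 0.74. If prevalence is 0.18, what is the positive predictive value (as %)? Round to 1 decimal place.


PPV = (sens * prev) / (sens * prev + (1-spec) * (1-prev))
Numerator = 0.92 * 0.18 = 0.1656
P(positive and no disease) = (1 - spec) * (1 - prev) = (1 - 0.74) * (1 - 0.18) = 0.2132
Denominator = 0.1656 + 0.2132 = 0.3788
PPV = 0.1656 / 0.3788 = 0.43717
As percentage = 43.7


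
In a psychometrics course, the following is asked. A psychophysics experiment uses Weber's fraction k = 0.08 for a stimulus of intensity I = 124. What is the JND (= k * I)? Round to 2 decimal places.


JND = k * I
JND = 0.08 * 124
= 9.92


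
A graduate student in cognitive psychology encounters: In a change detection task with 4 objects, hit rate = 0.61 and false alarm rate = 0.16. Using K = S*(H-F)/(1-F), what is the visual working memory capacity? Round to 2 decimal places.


K = S * (H - F) / (1 - F)
H - F = 0.45
1 - F = 0.84
K = 4 * 0.45 / 0.84
= 2.14


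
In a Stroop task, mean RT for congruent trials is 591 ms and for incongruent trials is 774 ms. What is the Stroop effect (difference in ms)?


Stroop effect = RT(incongruent) - RT(congruent)
= 774 - 591
= 183 ms


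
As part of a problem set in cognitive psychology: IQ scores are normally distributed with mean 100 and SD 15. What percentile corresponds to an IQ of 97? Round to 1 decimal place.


z = (IQ - mean) / SD
z = (97 - 100) / 15 = -0.2
Percentile = Phi(-0.2) * 100
Phi(-0.2) = 0.42074
= 42.1


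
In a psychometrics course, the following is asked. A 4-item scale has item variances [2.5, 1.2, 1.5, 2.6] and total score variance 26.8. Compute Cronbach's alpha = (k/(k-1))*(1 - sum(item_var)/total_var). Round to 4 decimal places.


alpha = (k/(k-1)) * (1 - sum(s_i^2)/s_total^2)
sum(item variances) = 7.8
k/(k-1) = 4/3 = 1.333333
1 - 7.8/26.8 = 1 - 0.291045 = 0.708955
alpha = 1.333333 * 0.708955
= 0.9453


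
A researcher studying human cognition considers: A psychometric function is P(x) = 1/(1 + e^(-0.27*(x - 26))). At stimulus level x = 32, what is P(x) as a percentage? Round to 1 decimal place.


P(x) = 1/(1 + e^(-0.27*(32 - 26)))
Exponent = -0.27 * 6 = -1.62
e^(-1.62) = 0.197899
P = 1/(1 + 0.197899) = 0.834795
Percentage = 83.5


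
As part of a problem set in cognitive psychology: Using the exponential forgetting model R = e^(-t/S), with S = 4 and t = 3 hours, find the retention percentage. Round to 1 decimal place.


R = e^(-t/S)
-t/S = -3/4 = -0.75
R = e^(-0.75) = 0.472367
Percentage = 0.472367 * 100
= 47.2


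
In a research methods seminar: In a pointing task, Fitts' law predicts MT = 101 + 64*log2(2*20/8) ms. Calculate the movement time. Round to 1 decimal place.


MT = 101 + 64 * log2(2*20/8)
2D/W = 5.0
log2(5.0) = 2.3219
MT = 101 + 64 * 2.3219
= 249.6 ms


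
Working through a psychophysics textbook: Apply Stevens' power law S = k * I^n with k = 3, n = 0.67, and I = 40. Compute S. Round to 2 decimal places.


S = 3 * 40^0.67
40^0.67 = 11.8408
S = 3 * 11.8408
= 35.52


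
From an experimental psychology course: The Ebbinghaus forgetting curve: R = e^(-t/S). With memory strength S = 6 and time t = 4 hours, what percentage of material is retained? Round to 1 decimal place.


R = e^(-t/S)
-t/S = -4/6 = -0.666667
R = e^(-0.666667) = 0.513417
Percentage = 0.513417 * 100
= 51.3


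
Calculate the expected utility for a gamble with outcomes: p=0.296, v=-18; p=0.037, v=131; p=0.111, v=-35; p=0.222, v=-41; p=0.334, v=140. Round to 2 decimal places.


EU = sum(p_i * v_i)
0.296 * -18 = -5.328
0.037 * 131 = 4.847
0.111 * -35 = -3.885
0.222 * -41 = -9.102
0.334 * 140 = 46.76
EU = -5.328 + 4.847 + -3.885 + -9.102 + 46.76
= 33.29


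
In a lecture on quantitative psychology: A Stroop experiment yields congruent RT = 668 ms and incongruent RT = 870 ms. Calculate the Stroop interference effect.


Stroop effect = RT(incongruent) - RT(congruent)
= 870 - 668
= 202 ms


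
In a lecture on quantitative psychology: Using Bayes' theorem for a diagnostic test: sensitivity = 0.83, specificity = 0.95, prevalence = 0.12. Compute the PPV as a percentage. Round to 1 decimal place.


PPV = (sens * prev) / (sens * prev + (1-spec) * (1-prev))
Numerator = 0.83 * 0.12 = 0.0996
P(positive and no disease) = (1 - spec) * (1 - prev) = (1 - 0.95) * (1 - 0.12) = 0.044
Denominator = 0.0996 + 0.044 = 0.1436
PPV = 0.0996 / 0.1436 = 0.693593
As percentage = 69.4


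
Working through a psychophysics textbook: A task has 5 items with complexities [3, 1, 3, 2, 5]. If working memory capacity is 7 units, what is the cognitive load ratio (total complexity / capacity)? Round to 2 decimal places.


Total complexity = 3 + 1 + 3 + 2 + 5 = 14
Load = total / capacity = 14 / 7
= 2.00


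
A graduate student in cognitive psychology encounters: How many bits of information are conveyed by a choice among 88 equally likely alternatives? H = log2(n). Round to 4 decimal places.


H = log2(n)
H = log2(88)
= 6.4594


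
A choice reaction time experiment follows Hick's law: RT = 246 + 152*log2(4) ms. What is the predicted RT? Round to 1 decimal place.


RT = 246 + 152 * log2(4)
log2(4) = 2.0
RT = 246 + 152 * 2.0
= 246 + 304.0
= 550.0 ms


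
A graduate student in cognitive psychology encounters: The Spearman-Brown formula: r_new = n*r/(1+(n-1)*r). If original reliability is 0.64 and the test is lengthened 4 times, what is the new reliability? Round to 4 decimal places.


r_new = n*r / (1 + (n-1)*r)
Numerator = 4 * 0.64 = 2.56
Denominator = 1 + 3 * 0.64 = 2.92
r_new = 2.56 / 2.92
= 0.8767


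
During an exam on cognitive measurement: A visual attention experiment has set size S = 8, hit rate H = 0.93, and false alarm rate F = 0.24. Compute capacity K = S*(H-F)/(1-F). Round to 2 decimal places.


K = S * (H - F) / (1 - F)
H - F = 0.69
1 - F = 0.76
K = 8 * 0.69 / 0.76
= 7.26


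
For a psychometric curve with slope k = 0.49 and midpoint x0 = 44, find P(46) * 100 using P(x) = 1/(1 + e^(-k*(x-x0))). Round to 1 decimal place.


P(x) = 1/(1 + e^(-0.49*(46 - 44)))
Exponent = -0.49 * 2 = -0.98
e^(-0.98) = 0.375311
P = 1/(1 + 0.375311) = 0.727108
Percentage = 72.7


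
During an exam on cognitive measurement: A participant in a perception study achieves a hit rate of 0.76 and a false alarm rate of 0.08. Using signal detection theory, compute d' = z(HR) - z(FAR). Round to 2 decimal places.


d' = z(HR) - z(FAR)
z(0.76) = 0.7063
z(0.08) = -1.4051
d' = 0.7063 - -1.4051
= 2.11


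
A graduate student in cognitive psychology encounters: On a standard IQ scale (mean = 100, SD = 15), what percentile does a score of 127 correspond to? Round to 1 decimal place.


z = (IQ - mean) / SD
z = (127 - 100) / 15 = 1.8
Percentile = Phi(1.8) * 100
Phi(1.8) = 0.96407
= 96.4


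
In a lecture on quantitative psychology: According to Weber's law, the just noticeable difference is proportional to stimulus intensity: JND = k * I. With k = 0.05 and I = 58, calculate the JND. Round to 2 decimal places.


JND = k * I
JND = 0.05 * 58
= 2.90


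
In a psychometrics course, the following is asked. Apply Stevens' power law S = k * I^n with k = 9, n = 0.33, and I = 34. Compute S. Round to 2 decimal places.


S = 9 * 34^0.33
34^0.33 = 3.2018
S = 9 * 3.2018
= 28.82


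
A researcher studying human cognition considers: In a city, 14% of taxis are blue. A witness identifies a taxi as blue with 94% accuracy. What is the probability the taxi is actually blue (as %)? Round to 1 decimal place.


P(blue | says blue) = P(says blue | blue)*P(blue) / [P(says blue | blue)*P(blue) + P(says blue | not blue)*P(not blue)]
Numerator = 0.94 * 0.14 = 0.1316
False identification = 0.06 * 0.86 = 0.0516
P = 0.1316 / (0.1316 + 0.0516)
= 0.1316 / 0.1832
As percentage = 71.8


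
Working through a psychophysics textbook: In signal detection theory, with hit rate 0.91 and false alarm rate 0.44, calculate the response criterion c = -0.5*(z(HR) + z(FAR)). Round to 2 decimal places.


c = -0.5 * (z(HR) + z(FAR))
z(0.91) = 1.3408
z(0.44) = -0.151
c = -0.5 * (1.3408 + -0.151)
= -0.5 * 1.1898
= -0.59


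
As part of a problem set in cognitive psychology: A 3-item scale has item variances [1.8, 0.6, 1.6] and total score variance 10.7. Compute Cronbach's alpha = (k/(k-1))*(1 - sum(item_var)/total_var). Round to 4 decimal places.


alpha = (k/(k-1)) * (1 - sum(s_i^2)/s_total^2)
sum(item variances) = 4.0
k/(k-1) = 3/2 = 1.5
1 - 4.0/10.7 = 1 - 0.373832 = 0.626168
alpha = 1.5 * 0.626168
= 0.9393


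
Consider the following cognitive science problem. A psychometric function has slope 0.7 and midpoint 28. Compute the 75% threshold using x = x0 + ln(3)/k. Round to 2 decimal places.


At P = 0.75: 0.75 = 1/(1 + e^(-k*(x-x0)))
Solving: e^(-k*(x-x0)) = 1/3
x = x0 + ln(3)/k
ln(3) = 1.0986
x = 28 + 1.0986/0.7
= 28 + 1.5694
= 29.57


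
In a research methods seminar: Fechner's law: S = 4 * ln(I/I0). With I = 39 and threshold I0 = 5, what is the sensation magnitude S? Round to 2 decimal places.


S = 4 * ln(39/5)
I/I0 = 7.8
ln(7.8) = 2.0541
S = 4 * 2.0541
= 8.22


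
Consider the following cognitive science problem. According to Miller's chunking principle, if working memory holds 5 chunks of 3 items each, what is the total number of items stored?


Total items = chunks * items_per_chunk
= 5 * 3
= 15


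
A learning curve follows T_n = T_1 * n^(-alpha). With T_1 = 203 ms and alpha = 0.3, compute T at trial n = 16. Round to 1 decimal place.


T_n = 203 * 16^(-0.3)
16^(-0.3) = 0.435275
T_n = 203 * 0.435275
= 88.4 ms


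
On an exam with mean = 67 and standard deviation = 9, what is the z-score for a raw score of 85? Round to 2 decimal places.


z = (X - mu) / sigma
= (85 - 67) / 9
= 18 / 9
= 2.00


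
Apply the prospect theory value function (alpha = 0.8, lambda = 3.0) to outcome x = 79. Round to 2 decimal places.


Since x = 79 >= 0, use v(x) = x^0.8
79^0.8 = 32.9687
v(79) = 32.97


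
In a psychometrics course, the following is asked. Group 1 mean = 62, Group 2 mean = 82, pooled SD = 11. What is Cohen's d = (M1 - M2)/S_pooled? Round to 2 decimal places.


Cohen's d = (M1 - M2) / S_pooled
= (62 - 82) / 11
= -20 / 11
= -1.82


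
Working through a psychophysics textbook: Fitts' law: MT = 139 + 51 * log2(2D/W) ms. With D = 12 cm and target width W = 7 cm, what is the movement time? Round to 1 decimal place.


MT = 139 + 51 * log2(2*12/7)
2D/W = 3.428571
log2(3.428571) = 1.7776
MT = 139 + 51 * 1.7776
= 229.7 ms


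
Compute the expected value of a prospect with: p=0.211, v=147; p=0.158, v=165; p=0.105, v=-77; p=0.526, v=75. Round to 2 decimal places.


EU = sum(p_i * v_i)
0.211 * 147 = 31.017
0.158 * 165 = 26.07
0.105 * -77 = -8.085
0.526 * 75 = 39.45
EU = 31.017 + 26.07 + -8.085 + 39.45
= 88.45


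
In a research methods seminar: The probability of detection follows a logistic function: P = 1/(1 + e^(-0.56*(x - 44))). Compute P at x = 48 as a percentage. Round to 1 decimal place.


P(x) = 1/(1 + e^(-0.56*(48 - 44)))
Exponent = -0.56 * 4 = -2.24
e^(-2.24) = 0.106459
P = 1/(1 + 0.106459) = 0.903784
Percentage = 90.4


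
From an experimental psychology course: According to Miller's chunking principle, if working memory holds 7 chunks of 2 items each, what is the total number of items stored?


Total items = chunks * items_per_chunk
= 7 * 2
= 14


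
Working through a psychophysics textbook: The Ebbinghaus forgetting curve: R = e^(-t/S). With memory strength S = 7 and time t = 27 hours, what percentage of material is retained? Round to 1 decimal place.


R = e^(-t/S)
-t/S = -27/7 = -3.857143
R = e^(-3.857143) = 0.021128
Percentage = 0.021128 * 100
= 2.1


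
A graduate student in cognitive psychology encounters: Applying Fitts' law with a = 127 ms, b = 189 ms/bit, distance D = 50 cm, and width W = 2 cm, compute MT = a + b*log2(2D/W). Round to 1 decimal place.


MT = 127 + 189 * log2(2*50/2)
2D/W = 50.0
log2(50.0) = 5.6439
MT = 127 + 189 * 5.6439
= 1193.7 ms


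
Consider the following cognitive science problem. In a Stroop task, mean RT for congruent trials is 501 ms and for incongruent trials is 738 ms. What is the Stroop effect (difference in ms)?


Stroop effect = RT(incongruent) - RT(congruent)
= 738 - 501
= 237 ms


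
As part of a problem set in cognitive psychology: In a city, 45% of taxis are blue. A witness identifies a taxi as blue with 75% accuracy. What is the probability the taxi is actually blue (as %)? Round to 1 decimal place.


P(blue | says blue) = P(says blue | blue)*P(blue) / [P(says blue | blue)*P(blue) + P(says blue | not blue)*P(not blue)]
Numerator = 0.75 * 0.45 = 0.3375
False identification = 0.25 * 0.55 = 0.1375
P = 0.3375 / (0.3375 + 0.1375)
= 0.3375 / 0.475
As percentage = 71.1


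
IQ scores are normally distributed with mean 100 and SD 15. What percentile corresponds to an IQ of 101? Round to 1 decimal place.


z = (IQ - mean) / SD
z = (101 - 100) / 15 = 0.0667
Percentile = Phi(0.0667) * 100
Phi(0.0667) = 0.52659
= 52.7


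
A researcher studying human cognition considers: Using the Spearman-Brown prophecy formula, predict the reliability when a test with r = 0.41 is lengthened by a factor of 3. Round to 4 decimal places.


r_new = n*r / (1 + (n-1)*r)
Numerator = 3 * 0.41 = 1.23
Denominator = 1 + 2 * 0.41 = 1.82
r_new = 1.23 / 1.82
= 0.6758


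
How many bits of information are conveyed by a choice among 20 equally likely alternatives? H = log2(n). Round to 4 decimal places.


H = log2(n)
H = log2(20)
= 4.3219


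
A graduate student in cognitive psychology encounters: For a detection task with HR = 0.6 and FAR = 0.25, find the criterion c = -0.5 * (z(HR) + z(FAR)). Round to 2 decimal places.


c = -0.5 * (z(HR) + z(FAR))
z(0.6) = 0.2533
z(0.25) = -0.6745
c = -0.5 * (0.2533 + -0.6745)
= -0.5 * -0.4212
= 0.21


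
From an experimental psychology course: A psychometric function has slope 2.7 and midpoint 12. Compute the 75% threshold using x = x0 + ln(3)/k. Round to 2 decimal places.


At P = 0.75: 0.75 = 1/(1 + e^(-k*(x-x0)))
Solving: e^(-k*(x-x0)) = 1/3
x = x0 + ln(3)/k
ln(3) = 1.0986
x = 12 + 1.0986/2.7
= 12 + 0.4069
= 12.41


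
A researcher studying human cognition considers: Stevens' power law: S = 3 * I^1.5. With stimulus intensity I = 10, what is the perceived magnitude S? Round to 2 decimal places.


S = 3 * 10^1.5
10^1.5 = 31.6228
S = 3 * 31.6228
= 94.87


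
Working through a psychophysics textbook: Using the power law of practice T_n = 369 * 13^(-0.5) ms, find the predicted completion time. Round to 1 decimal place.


T_n = 369 * 13^(-0.5)
13^(-0.5) = 0.27735
T_n = 369 * 0.27735
= 102.3 ms


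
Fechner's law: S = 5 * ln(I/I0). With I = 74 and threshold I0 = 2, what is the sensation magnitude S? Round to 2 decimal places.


S = 5 * ln(74/2)
I/I0 = 37.0
ln(37.0) = 3.6109
S = 5 * 3.6109
= 18.05


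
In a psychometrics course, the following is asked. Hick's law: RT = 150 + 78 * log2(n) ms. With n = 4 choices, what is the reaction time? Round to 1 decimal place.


RT = 150 + 78 * log2(4)
log2(4) = 2.0
RT = 150 + 78 * 2.0
= 150 + 156.0
= 306.0 ms


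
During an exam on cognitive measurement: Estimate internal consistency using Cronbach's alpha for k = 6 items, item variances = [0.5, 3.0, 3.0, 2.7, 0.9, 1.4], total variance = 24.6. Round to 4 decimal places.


alpha = (k/(k-1)) * (1 - sum(s_i^2)/s_total^2)
sum(item variances) = 11.5
k/(k-1) = 6/5 = 1.2
1 - 11.5/24.6 = 1 - 0.46748 = 0.53252
alpha = 1.2 * 0.53252
= 0.6390


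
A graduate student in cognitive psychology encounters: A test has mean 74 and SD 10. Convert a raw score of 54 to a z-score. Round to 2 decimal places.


z = (X - mu) / sigma
= (54 - 74) / 10
= -20 / 10
= -2.00


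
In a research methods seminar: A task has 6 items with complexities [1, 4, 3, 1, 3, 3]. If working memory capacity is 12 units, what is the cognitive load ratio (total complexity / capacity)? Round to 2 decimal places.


Total complexity = 1 + 4 + 3 + 1 + 3 + 3 = 15
Load = total / capacity = 15 / 12
= 1.25


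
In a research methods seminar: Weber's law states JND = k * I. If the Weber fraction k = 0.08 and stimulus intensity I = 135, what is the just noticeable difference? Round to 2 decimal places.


JND = k * I
JND = 0.08 * 135
= 10.80


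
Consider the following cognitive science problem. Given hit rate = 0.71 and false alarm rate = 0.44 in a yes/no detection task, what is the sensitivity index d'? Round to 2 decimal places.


d' = z(HR) - z(FAR)
z(0.71) = 0.5534
z(0.44) = -0.151
d' = 0.5534 - -0.151
= 0.70


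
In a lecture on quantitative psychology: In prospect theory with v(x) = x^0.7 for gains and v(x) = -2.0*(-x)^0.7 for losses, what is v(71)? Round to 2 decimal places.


Since x = 71 >= 0, use v(x) = x^0.7
71^0.7 = 19.7643
v(71) = 19.76


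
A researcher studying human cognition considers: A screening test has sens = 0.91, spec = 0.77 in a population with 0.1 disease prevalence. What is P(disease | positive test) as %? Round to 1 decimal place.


PPV = (sens * prev) / (sens * prev + (1-spec) * (1-prev))
Numerator = 0.91 * 0.1 = 0.091
P(positive and no disease) = (1 - spec) * (1 - prev) = (1 - 0.77) * (1 - 0.1) = 0.207
Denominator = 0.091 + 0.207 = 0.298
PPV = 0.091 / 0.298 = 0.305369
As percentage = 30.5


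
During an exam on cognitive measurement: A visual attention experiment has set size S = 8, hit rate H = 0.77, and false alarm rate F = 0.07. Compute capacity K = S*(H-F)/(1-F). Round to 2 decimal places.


K = S * (H - F) / (1 - F)
H - F = 0.7
1 - F = 0.93
K = 8 * 0.7 / 0.93
= 6.02


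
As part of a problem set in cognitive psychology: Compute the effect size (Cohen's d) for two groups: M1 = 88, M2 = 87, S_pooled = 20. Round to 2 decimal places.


Cohen's d = (M1 - M2) / S_pooled
= (88 - 87) / 20
= 1 / 20
= 0.05


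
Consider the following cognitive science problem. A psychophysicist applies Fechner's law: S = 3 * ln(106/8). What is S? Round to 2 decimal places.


S = 3 * ln(106/8)
I/I0 = 13.25
ln(13.25) = 2.584
S = 3 * 2.584
= 7.75


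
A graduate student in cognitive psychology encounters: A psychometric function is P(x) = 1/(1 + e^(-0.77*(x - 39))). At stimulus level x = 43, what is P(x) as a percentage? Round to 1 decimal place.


P(x) = 1/(1 + e^(-0.77*(43 - 39)))
Exponent = -0.77 * 4 = -3.08
e^(-3.08) = 0.045959
P = 1/(1 + 0.045959) = 0.95606
Percentage = 95.6


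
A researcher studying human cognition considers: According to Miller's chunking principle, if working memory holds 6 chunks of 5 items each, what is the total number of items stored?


Total items = chunks * items_per_chunk
= 6 * 5
= 30


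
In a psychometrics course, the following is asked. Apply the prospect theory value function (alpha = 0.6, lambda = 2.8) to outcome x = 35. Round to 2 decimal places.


Since x = 35 >= 0, use v(x) = x^0.6
35^0.6 = 8.4419
v(35) = 8.44


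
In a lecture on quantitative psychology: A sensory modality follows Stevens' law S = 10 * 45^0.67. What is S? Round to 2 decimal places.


S = 10 * 45^0.67
45^0.67 = 12.813
S = 10 * 12.813
= 128.13


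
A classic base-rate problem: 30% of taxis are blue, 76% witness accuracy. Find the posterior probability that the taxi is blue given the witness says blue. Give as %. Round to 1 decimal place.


P(blue | says blue) = P(says blue | blue)*P(blue) / [P(says blue | blue)*P(blue) + P(says blue | not blue)*P(not blue)]
Numerator = 0.76 * 0.3 = 0.228
False identification = 0.24 * 0.7 = 0.168
P = 0.228 / (0.228 + 0.168)
= 0.228 / 0.396
As percentage = 57.6


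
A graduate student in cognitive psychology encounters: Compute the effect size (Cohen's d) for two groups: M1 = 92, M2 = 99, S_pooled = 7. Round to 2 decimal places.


Cohen's d = (M1 - M2) / S_pooled
= (92 - 99) / 7
= -7 / 7
= -1.00


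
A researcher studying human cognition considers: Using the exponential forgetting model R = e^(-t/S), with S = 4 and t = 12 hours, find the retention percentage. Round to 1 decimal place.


R = e^(-t/S)
-t/S = -12/4 = -3.0
R = e^(-3.0) = 0.049787
Percentage = 0.049787 * 100
= 5.0


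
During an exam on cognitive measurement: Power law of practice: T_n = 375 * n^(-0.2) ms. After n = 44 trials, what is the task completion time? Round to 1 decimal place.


T_n = 375 * 44^(-0.2)
44^(-0.2) = 0.469148
T_n = 375 * 0.469148
= 175.9 ms


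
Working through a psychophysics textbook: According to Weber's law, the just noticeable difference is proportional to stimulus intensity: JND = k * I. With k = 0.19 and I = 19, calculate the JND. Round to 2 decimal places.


JND = k * I
JND = 0.19 * 19
= 3.61


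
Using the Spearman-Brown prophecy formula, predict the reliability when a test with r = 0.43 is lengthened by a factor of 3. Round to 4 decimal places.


r_new = n*r / (1 + (n-1)*r)
Numerator = 3 * 0.43 = 1.29
Denominator = 1 + 2 * 0.43 = 1.86
r_new = 1.29 / 1.86
= 0.6935


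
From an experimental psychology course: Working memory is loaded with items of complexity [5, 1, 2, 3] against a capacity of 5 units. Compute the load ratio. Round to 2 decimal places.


Total complexity = 5 + 1 + 2 + 3 = 11
Load = total / capacity = 11 / 5
= 2.20


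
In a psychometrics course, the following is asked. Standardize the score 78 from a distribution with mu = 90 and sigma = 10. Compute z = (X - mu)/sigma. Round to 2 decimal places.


z = (X - mu) / sigma
= (78 - 90) / 10
= -12 / 10
= -1.20


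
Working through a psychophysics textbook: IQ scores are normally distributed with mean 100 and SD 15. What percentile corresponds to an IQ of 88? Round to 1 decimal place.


z = (IQ - mean) / SD
z = (88 - 100) / 15 = -0.8
Percentile = Phi(-0.8) * 100
Phi(-0.8) = 0.211855
= 21.2


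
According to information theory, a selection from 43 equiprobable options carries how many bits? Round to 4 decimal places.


H = log2(n)
H = log2(43)
= 5.4263


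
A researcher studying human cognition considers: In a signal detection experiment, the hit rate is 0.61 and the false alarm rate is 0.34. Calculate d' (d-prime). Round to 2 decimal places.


d' = z(HR) - z(FAR)
z(0.61) = 0.2793
z(0.34) = -0.4125
d' = 0.2793 - -0.4125
= 0.69


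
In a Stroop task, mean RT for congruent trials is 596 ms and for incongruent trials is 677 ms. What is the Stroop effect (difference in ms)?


Stroop effect = RT(incongruent) - RT(congruent)
= 677 - 596
= 81 ms


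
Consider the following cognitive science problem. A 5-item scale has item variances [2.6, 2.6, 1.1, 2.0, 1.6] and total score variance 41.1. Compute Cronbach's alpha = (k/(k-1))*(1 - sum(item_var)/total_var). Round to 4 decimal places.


alpha = (k/(k-1)) * (1 - sum(s_i^2)/s_total^2)
sum(item variances) = 9.9
k/(k-1) = 5/4 = 1.25
1 - 9.9/41.1 = 1 - 0.240876 = 0.759124
alpha = 1.25 * 0.759124
= 0.9489


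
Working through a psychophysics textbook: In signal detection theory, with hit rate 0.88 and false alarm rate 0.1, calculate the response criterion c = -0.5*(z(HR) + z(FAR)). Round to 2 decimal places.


c = -0.5 * (z(HR) + z(FAR))
z(0.88) = 1.175
z(0.1) = -1.2816
c = -0.5 * (1.175 + -1.2816)
= -0.5 * -0.1066
= 0.05


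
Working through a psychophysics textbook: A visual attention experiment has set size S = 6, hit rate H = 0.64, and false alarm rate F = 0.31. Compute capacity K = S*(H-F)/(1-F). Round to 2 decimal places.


K = S * (H - F) / (1 - F)
H - F = 0.33
1 - F = 0.69
K = 6 * 0.33 / 0.69
= 2.87


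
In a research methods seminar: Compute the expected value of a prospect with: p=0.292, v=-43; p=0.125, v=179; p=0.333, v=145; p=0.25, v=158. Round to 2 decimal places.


EU = sum(p_i * v_i)
0.292 * -43 = -12.556
0.125 * 179 = 22.375
0.333 * 145 = 48.285
0.25 * 158 = 39.5
EU = -12.556 + 22.375 + 48.285 + 39.5
= 97.60


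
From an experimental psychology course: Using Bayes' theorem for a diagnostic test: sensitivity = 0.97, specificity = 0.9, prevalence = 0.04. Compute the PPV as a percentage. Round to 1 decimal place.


PPV = (sens * prev) / (sens * prev + (1-spec) * (1-prev))
Numerator = 0.97 * 0.04 = 0.0388
P(positive and no disease) = (1 - spec) * (1 - prev) = (1 - 0.9) * (1 - 0.04) = 0.096
Denominator = 0.0388 + 0.096 = 0.1348
PPV = 0.0388 / 0.1348 = 0.287834
As percentage = 28.8


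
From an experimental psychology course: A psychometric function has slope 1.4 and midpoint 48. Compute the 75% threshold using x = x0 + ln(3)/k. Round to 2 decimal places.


At P = 0.75: 0.75 = 1/(1 + e^(-k*(x-x0)))
Solving: e^(-k*(x-x0)) = 1/3
x = x0 + ln(3)/k
ln(3) = 1.0986
x = 48 + 1.0986/1.4
= 48 + 0.7847
= 48.78


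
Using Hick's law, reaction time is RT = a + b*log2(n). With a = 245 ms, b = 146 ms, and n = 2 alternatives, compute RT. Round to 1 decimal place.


RT = 245 + 146 * log2(2)
log2(2) = 1.0
RT = 245 + 146 * 1.0
= 245 + 146.0
= 391.0 ms


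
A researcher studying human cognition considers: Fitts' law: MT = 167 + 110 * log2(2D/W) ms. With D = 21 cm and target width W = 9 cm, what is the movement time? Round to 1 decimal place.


MT = 167 + 110 * log2(2*21/9)
2D/W = 4.666667
log2(4.666667) = 2.2224
MT = 167 + 110 * 2.2224
= 411.5 ms


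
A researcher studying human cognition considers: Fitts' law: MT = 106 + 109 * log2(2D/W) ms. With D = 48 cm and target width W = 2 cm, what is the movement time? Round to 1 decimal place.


MT = 106 + 109 * log2(2*48/2)
2D/W = 48.0
log2(48.0) = 5.585
MT = 106 + 109 * 5.585
= 714.8 ms


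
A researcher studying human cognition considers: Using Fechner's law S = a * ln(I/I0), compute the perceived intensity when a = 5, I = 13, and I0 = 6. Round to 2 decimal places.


S = 5 * ln(13/6)
I/I0 = 2.166667
ln(2.166667) = 0.7732
S = 5 * 0.7732
= 3.87


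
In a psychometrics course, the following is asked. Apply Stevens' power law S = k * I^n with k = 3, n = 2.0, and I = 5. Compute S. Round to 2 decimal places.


S = 3 * 5^2.0
5^2.0 = 25.0
S = 3 * 25.0
= 75.00


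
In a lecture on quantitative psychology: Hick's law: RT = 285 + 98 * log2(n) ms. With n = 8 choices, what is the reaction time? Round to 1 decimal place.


RT = 285 + 98 * log2(8)
log2(8) = 3.0
RT = 285 + 98 * 3.0
= 285 + 294.0
= 579.0 ms


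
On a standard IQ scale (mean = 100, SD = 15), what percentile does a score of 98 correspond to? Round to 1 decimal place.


z = (IQ - mean) / SD
z = (98 - 100) / 15 = -0.1333
Percentile = Phi(-0.1333) * 100
Phi(-0.1333) = 0.446978
= 44.7


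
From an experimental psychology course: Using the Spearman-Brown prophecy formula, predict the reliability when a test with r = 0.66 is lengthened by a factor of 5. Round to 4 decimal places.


r_new = n*r / (1 + (n-1)*r)
Numerator = 5 * 0.66 = 3.3
Denominator = 1 + 4 * 0.66 = 3.64
r_new = 3.3 / 3.64
= 0.9066


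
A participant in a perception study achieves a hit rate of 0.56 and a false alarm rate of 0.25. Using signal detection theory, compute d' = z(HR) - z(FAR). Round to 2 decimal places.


d' = z(HR) - z(FAR)
z(0.56) = 0.151
z(0.25) = -0.6745
d' = 0.151 - -0.6745
= 0.83


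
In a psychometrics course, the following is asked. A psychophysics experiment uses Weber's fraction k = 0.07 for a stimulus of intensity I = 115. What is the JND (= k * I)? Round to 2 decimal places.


JND = k * I
JND = 0.07 * 115
= 8.05


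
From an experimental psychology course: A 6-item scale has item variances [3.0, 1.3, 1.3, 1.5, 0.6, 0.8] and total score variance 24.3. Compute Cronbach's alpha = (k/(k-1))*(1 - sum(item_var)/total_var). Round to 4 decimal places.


alpha = (k/(k-1)) * (1 - sum(s_i^2)/s_total^2)
sum(item variances) = 8.5
k/(k-1) = 6/5 = 1.2
1 - 8.5/24.3 = 1 - 0.349794 = 0.650206
alpha = 1.2 * 0.650206
= 0.7802


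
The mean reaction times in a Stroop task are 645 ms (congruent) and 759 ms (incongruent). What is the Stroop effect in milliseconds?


Stroop effect = RT(incongruent) - RT(congruent)
= 759 - 645
= 114 ms


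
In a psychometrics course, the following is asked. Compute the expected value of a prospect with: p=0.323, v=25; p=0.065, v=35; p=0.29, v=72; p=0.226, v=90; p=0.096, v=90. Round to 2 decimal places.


EU = sum(p_i * v_i)
0.323 * 25 = 8.075
0.065 * 35 = 2.275
0.29 * 72 = 20.88
0.226 * 90 = 20.34
0.096 * 90 = 8.64
EU = 8.075 + 2.275 + 20.88 + 20.34 + 8.64
= 60.21


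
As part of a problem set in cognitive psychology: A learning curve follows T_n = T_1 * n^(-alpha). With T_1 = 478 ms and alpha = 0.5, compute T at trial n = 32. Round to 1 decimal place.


T_n = 478 * 32^(-0.5)
32^(-0.5) = 0.176777
T_n = 478 * 0.176777
= 84.5 ms


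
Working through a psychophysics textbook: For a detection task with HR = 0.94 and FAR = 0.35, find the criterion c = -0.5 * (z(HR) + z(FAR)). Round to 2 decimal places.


c = -0.5 * (z(HR) + z(FAR))
z(0.94) = 1.5548
z(0.35) = -0.3853
c = -0.5 * (1.5548 + -0.3853)
= -0.5 * 1.1695
= -0.58


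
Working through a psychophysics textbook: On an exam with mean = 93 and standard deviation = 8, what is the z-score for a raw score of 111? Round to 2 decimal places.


z = (X - mu) / sigma
= (111 - 93) / 8
= 18 / 8
= 2.25


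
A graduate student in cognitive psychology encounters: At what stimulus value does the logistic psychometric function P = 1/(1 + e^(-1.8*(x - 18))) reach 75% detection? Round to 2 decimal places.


At P = 0.75: 0.75 = 1/(1 + e^(-k*(x-x0)))
Solving: e^(-k*(x-x0)) = 1/3
x = x0 + ln(3)/k
ln(3) = 1.0986
x = 18 + 1.0986/1.8
= 18 + 0.6103
= 18.61


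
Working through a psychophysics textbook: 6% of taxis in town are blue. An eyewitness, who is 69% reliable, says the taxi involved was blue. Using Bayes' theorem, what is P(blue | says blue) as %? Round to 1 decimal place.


P(blue | says blue) = P(says blue | blue)*P(blue) / [P(says blue | blue)*P(blue) + P(says blue | not blue)*P(not blue)]
Numerator = 0.69 * 0.06 = 0.0414
False identification = 0.31 * 0.94 = 0.2914
P = 0.0414 / (0.0414 + 0.2914)
= 0.0414 / 0.3328
As percentage = 12.4


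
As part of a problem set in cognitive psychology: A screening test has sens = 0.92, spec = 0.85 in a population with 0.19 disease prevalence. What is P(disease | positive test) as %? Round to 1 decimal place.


PPV = (sens * prev) / (sens * prev + (1-spec) * (1-prev))
Numerator = 0.92 * 0.19 = 0.1748
P(positive and no disease) = (1 - spec) * (1 - prev) = (1 - 0.85) * (1 - 0.19) = 0.1215
Denominator = 0.1748 + 0.1215 = 0.2963
PPV = 0.1748 / 0.2963 = 0.589943
As percentage = 59.0


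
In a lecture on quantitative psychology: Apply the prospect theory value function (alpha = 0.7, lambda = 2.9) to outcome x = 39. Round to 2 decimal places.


Since x = 39 >= 0, use v(x) = x^0.7
39^0.7 = 12.9941
v(39) = 12.99


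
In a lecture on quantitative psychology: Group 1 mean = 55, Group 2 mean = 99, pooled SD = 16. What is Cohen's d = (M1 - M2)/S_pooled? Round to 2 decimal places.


Cohen's d = (M1 - M2) / S_pooled
= (55 - 99) / 16
= -44 / 16
= -2.75


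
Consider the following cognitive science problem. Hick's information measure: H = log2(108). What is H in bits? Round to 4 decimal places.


H = log2(n)
H = log2(108)
= 6.7549


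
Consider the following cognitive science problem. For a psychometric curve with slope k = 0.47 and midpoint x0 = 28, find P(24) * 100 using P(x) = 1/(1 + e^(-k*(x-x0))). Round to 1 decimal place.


P(x) = 1/(1 + e^(-0.47*(24 - 28)))
Exponent = -0.47 * -4 = 1.88
e^(1.88) = 6.553505
P = 1/(1 + 6.553505) = 0.132389
Percentage = 13.2


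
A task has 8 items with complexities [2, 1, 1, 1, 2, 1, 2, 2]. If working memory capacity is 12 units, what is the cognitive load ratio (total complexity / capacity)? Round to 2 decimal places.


Total complexity = 2 + 1 + 1 + 1 + 2 + 1 + 2 + 2 = 12
Load = total / capacity = 12 / 12
= 1.00


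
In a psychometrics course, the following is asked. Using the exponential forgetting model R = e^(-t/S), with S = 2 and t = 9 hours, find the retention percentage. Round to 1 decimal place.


R = e^(-t/S)
-t/S = -9/2 = -4.5
R = e^(-4.5) = 0.011109
Percentage = 0.011109 * 100
= 1.1


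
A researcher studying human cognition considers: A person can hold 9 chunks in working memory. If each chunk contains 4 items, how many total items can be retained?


Total items = chunks * items_per_chunk
= 9 * 4
= 36


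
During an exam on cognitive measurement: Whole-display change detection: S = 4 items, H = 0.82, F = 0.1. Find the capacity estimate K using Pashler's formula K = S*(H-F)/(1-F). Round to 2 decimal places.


K = S * (H - F) / (1 - F)
H - F = 0.72
1 - F = 0.9
K = 4 * 0.72 / 0.9
= 3.20


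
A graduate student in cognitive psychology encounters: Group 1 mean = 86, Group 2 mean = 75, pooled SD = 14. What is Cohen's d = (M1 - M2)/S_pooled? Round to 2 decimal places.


Cohen's d = (M1 - M2) / S_pooled
= (86 - 75) / 14
= 11 / 14
= 0.79


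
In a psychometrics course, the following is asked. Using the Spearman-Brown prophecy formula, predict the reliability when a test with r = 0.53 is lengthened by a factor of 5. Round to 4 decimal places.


r_new = n*r / (1 + (n-1)*r)
Numerator = 5 * 0.53 = 2.65
Denominator = 1 + 4 * 0.53 = 3.12
r_new = 2.65 / 3.12
= 0.8494


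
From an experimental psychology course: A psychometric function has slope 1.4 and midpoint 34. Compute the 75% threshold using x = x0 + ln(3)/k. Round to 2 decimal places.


At P = 0.75: 0.75 = 1/(1 + e^(-k*(x-x0)))
Solving: e^(-k*(x-x0)) = 1/3
x = x0 + ln(3)/k
ln(3) = 1.0986
x = 34 + 1.0986/1.4
= 34 + 0.7847
= 34.78


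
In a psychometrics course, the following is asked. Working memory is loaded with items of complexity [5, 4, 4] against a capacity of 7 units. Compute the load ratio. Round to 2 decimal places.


Total complexity = 5 + 4 + 4 = 13
Load = total / capacity = 13 / 7
= 1.86


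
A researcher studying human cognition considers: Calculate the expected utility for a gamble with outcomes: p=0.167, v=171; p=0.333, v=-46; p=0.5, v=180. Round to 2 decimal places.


EU = sum(p_i * v_i)
0.167 * 171 = 28.557
0.333 * -46 = -15.318
0.5 * 180 = 90.0
EU = 28.557 + -15.318 + 90.0
= 103.24


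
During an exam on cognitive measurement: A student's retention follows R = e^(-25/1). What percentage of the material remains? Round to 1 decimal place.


R = e^(-t/S)
-t/S = -25/1 = -25.0
R = e^(-25.0) = 0.0
Percentage = 0.0 * 100
= 0.0


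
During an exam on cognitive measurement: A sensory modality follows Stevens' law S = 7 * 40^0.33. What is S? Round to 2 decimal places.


S = 7 * 40^0.33
40^0.33 = 3.3782
S = 7 * 3.3782
= 23.65


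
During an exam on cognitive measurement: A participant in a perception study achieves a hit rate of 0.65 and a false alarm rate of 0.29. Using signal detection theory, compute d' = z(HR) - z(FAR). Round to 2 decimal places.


d' = z(HR) - z(FAR)
z(0.65) = 0.3853
z(0.29) = -0.5534
d' = 0.3853 - -0.5534
= 0.94


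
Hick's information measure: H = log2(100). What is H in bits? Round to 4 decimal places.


H = log2(n)
H = log2(100)
= 6.6439


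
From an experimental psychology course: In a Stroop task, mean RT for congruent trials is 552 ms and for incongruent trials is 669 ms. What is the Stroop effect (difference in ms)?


Stroop effect = RT(incongruent) - RT(congruent)
= 669 - 552
= 117 ms


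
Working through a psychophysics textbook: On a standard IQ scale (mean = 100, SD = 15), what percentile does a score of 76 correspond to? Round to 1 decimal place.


z = (IQ - mean) / SD
z = (76 - 100) / 15 = -1.6
Percentile = Phi(-1.6) * 100
Phi(-1.6) = 0.054799
= 5.5


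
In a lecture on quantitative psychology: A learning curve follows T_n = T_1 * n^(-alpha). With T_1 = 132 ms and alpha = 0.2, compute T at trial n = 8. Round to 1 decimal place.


T_n = 132 * 8^(-0.2)
8^(-0.2) = 0.659754
T_n = 132 * 0.659754
= 87.1 ms


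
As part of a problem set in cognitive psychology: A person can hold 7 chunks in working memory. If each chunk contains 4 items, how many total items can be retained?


Total items = chunks * items_per_chunk
= 7 * 4
= 28


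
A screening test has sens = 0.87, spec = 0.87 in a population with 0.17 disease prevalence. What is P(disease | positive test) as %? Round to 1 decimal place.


PPV = (sens * prev) / (sens * prev + (1-spec) * (1-prev))
Numerator = 0.87 * 0.17 = 0.1479
P(positive and no disease) = (1 - spec) * (1 - prev) = (1 - 0.87) * (1 - 0.17) = 0.1079
Denominator = 0.1479 + 0.1079 = 0.2558
PPV = 0.1479 / 0.2558 = 0.578186
As percentage = 57.8


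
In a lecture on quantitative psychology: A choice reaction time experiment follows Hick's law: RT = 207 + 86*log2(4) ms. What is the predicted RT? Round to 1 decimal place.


RT = 207 + 86 * log2(4)
log2(4) = 2.0
RT = 207 + 86 * 2.0
= 207 + 172.0
= 379.0 ms


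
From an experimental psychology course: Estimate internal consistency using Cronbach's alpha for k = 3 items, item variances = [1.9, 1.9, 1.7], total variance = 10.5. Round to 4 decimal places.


alpha = (k/(k-1)) * (1 - sum(s_i^2)/s_total^2)
sum(item variances) = 5.5
k/(k-1) = 3/2 = 1.5
1 - 5.5/10.5 = 1 - 0.52381 = 0.47619
alpha = 1.5 * 0.47619
= 0.7143


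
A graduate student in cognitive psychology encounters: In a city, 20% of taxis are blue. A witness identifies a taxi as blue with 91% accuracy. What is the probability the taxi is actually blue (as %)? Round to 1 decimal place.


P(blue | says blue) = P(says blue | blue)*P(blue) / [P(says blue | blue)*P(blue) + P(says blue | not blue)*P(not blue)]
Numerator = 0.91 * 0.2 = 0.182
False identification = 0.09 * 0.8 = 0.072
P = 0.182 / (0.182 + 0.072)
= 0.182 / 0.254
As percentage = 71.7


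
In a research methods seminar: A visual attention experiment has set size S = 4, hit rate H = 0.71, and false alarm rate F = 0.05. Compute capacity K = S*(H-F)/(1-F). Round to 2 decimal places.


K = S * (H - F) / (1 - F)
H - F = 0.66
1 - F = 0.95
K = 4 * 0.66 / 0.95
= 2.78
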